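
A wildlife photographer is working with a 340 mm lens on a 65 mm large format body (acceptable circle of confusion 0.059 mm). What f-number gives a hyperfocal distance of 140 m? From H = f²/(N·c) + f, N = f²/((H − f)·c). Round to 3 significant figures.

f/14

Rearrange H = f²/(N·c) + f for N: N = f² / ((H − f)·c).
N = 340² / ((140000 − 340) × 0.059) = 115600 / 8240 ≈ 14.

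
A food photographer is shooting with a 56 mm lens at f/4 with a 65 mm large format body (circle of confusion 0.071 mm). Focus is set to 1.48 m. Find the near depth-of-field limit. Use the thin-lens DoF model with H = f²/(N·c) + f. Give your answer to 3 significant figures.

Hyperfocal distance H = f²/(N·c) + f = 56²/(4 × 0.071) + 56 = 3136/0.284 + 56 ≈ 11098.3 mm ≈ 11.10 m.
Near limit Dn = s·(H − f)/(H + s − 2f) = 1480 × (11098.3 − 56) / (11098.3 + 1480 − 2 × 56) = 1480 × 11042.3 / 12466.3 ≈ 1310.9 mm ≈ 1.31 m.

1.31 m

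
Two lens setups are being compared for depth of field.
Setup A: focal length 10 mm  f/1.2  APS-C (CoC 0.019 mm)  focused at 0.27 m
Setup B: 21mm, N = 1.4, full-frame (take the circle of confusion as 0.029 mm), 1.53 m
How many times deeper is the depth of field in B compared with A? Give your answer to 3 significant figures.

13.5

Setup A: H = 10²/(1.2×0.019) + 10 ≈ 4396.0 mm; DoF = Df − Dn = 287.014 − 254.890 ≈ 32.124 mm.
Setup B: H = 21²/(1.4×0.029) + 21 ≈ 10883.1 mm; DoF = Df − Dn = 1776.85 − 1343.37 ≈ 433.48 mm.
Ratio = 433.48 / 32.124 ≈ 13.5.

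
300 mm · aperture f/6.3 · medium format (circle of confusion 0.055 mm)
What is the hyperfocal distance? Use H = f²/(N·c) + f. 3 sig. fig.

Hyperfocal distance H = f²/(N·c) + f = 300²/(6.3 × 0.055) + 300 = 90000/0.3465 + 300 ≈ 260040.3 mm ≈ 260 m.

260 m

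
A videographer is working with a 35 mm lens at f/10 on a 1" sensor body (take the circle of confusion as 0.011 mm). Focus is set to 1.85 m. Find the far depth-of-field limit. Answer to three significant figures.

Hyperfocal distance H = f²/(N·c) + f = 35²/(10 × 0.011) + 35 = 1225/0.11 + 35 ≈ 11171.4 mm ≈ 11.17 m.
Far limit Df = s·(H − f)/(H − s) = 1850 × (11171.4 − 35) / (11171.4 − 1850) = 1850 × 11136.4 / 9321.4 ≈ 2210.2 mm ≈ 2.21 m.

2.21 m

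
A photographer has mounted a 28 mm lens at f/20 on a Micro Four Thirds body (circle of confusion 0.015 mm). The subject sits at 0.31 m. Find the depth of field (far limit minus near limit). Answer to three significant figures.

67.7 mm

Hyperfocal distance H = f²/(N·c) + f = 28²/(20 × 0.015) + 28 = 784/0.3 + 28 ≈ 2641.3 mm ≈ 2.641 m.
Near limit Dn = s·(H − f)/(H + s − 2f) = 310 × (2641.3 − 28) / (2641.3 + 310 − 2 × 28) = 310 × 2613.3 / 2895.3 ≈ 279.807 mm.
Far limit Df = s·(H − f)/(H − s) = 310 × (2641.3 − 28) / (2641.3 − 310) = 310 × 2613.3 / 2331.3 ≈ 347.498 mm.
Depth of field = Df − Dn = 347.498 − 279.807 ≈ 67.691 mm.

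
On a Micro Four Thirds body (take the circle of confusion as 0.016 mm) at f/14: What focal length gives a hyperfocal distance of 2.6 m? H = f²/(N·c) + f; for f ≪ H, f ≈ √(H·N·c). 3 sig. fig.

24.0 mm

From H = f²/(N·c) + f, with f ≪ H: f ≈ √(H·N·c) = √(2600 × 14 × 0.016) = √582.40 ≈ 24.13 mm.
Exact: f² + N·c·f − N·c·H = 0 ⇒ f = (−N·c + √((N·c)² + 4·N·c·H))/2 = (−0.224 + √2329.7)/2 ≈ 24.021 mm ≈ 24.0 mm.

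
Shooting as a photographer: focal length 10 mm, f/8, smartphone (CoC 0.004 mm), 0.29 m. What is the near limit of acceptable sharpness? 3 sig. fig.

Hyperfocal distance H = f²/(N·c) + f = 10²/(8 × 0.004) + 10 = 100/0.032 + 10 ≈ 3135.0 mm ≈ 3.135 m.
Near limit Dn = s·(H − f)/(H + s − 2f) = 290 × (3135.0 − 10) / (3135.0 + 290 − 2 × 10) = 290 × 3125.0 / 3405.0 ≈ 266.15 mm.

266 mm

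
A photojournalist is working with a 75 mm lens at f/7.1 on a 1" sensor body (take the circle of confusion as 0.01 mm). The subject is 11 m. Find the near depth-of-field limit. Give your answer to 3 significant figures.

Hyperfocal distance H = f²/(N·c) + f = 75²/(7.1 × 0.01) + 75 = 5625/0.071 + 75 ≈ 79300.4 mm ≈ 79.30 m.
Near limit Dn = s·(H − f)/(H + s − 2f) = 11000 × (79300.4 − 75) / (79300.4 + 11000 − 2 × 75) = 11000 × 79225.4 / 90150.4 ≈ 9666.9 mm ≈ 9.67 m.

9.67 m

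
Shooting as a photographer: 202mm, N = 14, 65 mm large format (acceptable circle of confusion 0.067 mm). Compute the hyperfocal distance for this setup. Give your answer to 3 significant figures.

43.7 m

Hyperfocal distance H = f²/(N·c) + f = 202²/(14 × 0.067) + 202 = 40804/0.938 + 202 ≈ 43703.1 mm ≈ 43.7 m.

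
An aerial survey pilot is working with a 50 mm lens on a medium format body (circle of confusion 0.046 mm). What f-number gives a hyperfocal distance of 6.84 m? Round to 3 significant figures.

Rearrange H = f²/(N·c) + f for N: N = f² / ((H − f)·c).
N = 50² / ((6840 − 50) × 0.046) = 2500 / 312.3 ≈ 8.

f/8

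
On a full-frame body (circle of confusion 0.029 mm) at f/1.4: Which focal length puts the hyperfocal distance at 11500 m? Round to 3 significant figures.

683 mm

From H = f²/(N·c) + f, with f ≪ H: f ≈ √(H·N·c) = √(11500000 × 1.4 × 0.029) = √466900 ≈ 683.3 mm.
The +f correction barely moves this — solving exactly, f² + N·c·f − N·c·H = 0 ⇒ f = (−N·c + √((N·c)² + 4·N·c·H))/2 = (−0.0406 + √1867600)/2 ≈ 683.28 mm, so f ≈ 683 mm.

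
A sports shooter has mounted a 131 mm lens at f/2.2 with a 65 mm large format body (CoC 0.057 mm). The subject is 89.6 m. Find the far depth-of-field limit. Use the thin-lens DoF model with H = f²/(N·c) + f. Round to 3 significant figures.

Hyperfocal distance H = f²/(N·c) + f = 131²/(2.2 × 0.057) + 131 = 17161/0.1254 + 131 ≈ 136981.1 mm ≈ 137.0 m.
Far limit Df = s·(H − f)/(H − s) = 89600 × (136981.1 − 131) / (136981.1 − 89600) = 89600 × 136850.1 / 47381.1 ≈ 258790 mm ≈ 259 m.

259 m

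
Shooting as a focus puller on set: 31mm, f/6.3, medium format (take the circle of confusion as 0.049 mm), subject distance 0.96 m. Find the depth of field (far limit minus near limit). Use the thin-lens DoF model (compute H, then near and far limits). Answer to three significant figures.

0.629 m

Hyperfocal distance H = f²/(N·c) + f = 31²/(6.3 × 0.049) + 31 = 961/0.3087 + 31 ≈ 3144.1 mm ≈ 3.144 m.
Near limit Dn = s·(H − f)/(H + s − 2f) = 960 × (3144.1 − 31) / (3144.1 + 960 − 2 × 31) = 960 × 3113.1 / 4042.1 ≈ 739.36 mm.
Far limit Df = s·(H − f)/(H − s) = 960 × (3144.1 − 31) / (3144.1 − 960) = 960 × 3113.1 / 2184.1 ≈ 1368.34 mm.
Depth of field = Df − Dn = 1368.34 − 739.36 ≈ 628.98 mm ≈ 0.629 m.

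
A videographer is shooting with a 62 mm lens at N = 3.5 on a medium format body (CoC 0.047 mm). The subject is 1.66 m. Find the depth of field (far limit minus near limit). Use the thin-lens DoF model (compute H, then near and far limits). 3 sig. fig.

228 mm

Hyperfocal distance H = f²/(N·c) + f = 62²/(3.5 × 0.047) + 62 = 3844/0.1645 + 62 ≈ 23429.8 mm ≈ 23.43 m.
Near limit Dn = s·(H − f)/(H + s − 2f) = 1660 × (23429.8 − 62) / (23429.8 + 1660 − 2 × 62) = 1660 × 23367.8 / 24965.8 ≈ 1553.75 mm.
Far limit Df = s·(H − f)/(H − s) = 1660 × (23429.8 − 62) / (23429.8 − 1660) = 1660 × 23367.8 / 21769.8 ≈ 1781.85 mm.
Depth of field = Df − Dn = 1781.85 − 1553.75 ≈ 228.10 mm.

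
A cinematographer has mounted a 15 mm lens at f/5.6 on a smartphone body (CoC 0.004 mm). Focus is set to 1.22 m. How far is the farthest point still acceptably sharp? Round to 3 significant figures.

1.39 m

Hyperfocal distance H = f²/(N·c) + f = 15²/(5.6 × 0.004) + 15 = 225/0.0224 + 15 ≈ 10059.6 mm ≈ 10.06 m.
Far limit Df = s·(H − f)/(H − s) = 1220 × (10059.6 − 15) / (10059.6 − 1220) = 1220 × 10044.6 / 8839.6 ≈ 1386.3 mm ≈ 1.39 m.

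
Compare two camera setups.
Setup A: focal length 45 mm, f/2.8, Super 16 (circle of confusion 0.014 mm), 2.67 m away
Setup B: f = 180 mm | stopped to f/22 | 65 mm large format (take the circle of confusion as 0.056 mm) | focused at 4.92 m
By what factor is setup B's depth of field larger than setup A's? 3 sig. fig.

6.74

Setup A: H = 45²/(2.8×0.014) + 45 ≈ 51703.2 mm; DoF = Df − Dn = 2812.94 − 2540.89 ≈ 272.05 mm.
Setup B: H = 180²/(22×0.056) + 180 ≈ 26478.7 mm; DoF = Df − Dn = 6001.7 − 4168.7 ≈ 1833.0 mm.
Ratio = 1833.0 / 272.05 ≈ 6.74.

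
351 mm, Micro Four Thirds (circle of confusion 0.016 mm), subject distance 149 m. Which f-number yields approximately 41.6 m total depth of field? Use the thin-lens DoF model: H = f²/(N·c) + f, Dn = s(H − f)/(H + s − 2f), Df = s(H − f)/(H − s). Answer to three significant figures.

f/7.10

Write h = H − f = f²/(N·c). The thin-lens limits are Dn = s·h/(h + (s−f)) and Df = s·h/(h − (s−f)), so DoF = Df − Dn = 2·s·(s−f)·h / (h² − (s−f)²).
That is a quadratic in h: DoF·h² − 2·s·(s−f)·h − DoF·(s−f)² = 0 ⇒ h = (s−f)·(s + √(s² + DoF²)) / DoF = 148649 × (149000 + √(149000² + 41600²)) / 41600 = 148649 × (149000 + 154698) / 41600 ≈ 1085203 mm.
Then N = f²/(c·h) = 351² / (0.016 × 1085203) = 123201 / 17363 ≈ 7.10.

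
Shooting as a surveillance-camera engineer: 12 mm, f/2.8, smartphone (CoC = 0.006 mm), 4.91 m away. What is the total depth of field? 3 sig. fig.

Hyperfocal distance H = f²/(N·c) + f = 12²/(2.8 × 0.006) + 12 = 144/0.0168 + 12 ≈ 8583.4 mm ≈ 8.583 m.
Near limit Dn = s·(H − f)/(H + s − 2f) = 4910 × (8583.4 − 12) / (8583.4 + 4910 − 2 × 12) = 4910 × 8571.4 / 13469.4 ≈ 3124.5 mm.
Far limit Df = s·(H − f)/(H − s) = 4910 × (8583.4 − 12) / (8583.4 − 4910) = 4910 × 8571.4 / 3673.4 ≈ 11456.8 mm.
Depth of field = Df − Dn = 11456.8 − 3124.5 ≈ 8332.3 mm ≈ 8.33 m.

8.33 m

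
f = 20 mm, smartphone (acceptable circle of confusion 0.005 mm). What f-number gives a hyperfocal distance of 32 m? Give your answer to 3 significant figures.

Rearrange H = f²/(N·c) + f for N: N = f² / ((H − f)·c).
N = 20² / ((32000 − 20) × 0.005) = 400 / 159.9 ≈ 2.50.

f/2.50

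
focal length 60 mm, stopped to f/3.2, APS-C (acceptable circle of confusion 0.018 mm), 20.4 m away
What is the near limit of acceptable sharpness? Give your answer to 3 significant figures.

15.4 m

Hyperfocal distance H = f²/(N·c) + f = 60²/(3.2 × 0.018) + 60 = 3600/0.0576 + 60 ≈ 62560.0 mm ≈ 62.56 m.
Near limit Dn = s·(H − f)/(H + s − 2f) = 20400 × (62560.0 − 60) / (62560.0 + 20400 − 2 × 60) = 20400 × 62500.0 / 82840.0 ≈ 15391 mm ≈ 15.4 m.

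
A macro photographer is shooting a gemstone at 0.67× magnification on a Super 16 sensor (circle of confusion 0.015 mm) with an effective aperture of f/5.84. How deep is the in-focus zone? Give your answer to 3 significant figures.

At magnification m, DoF ≈ 2·N_eff·c/m² = 2 × 5.84 × 0.015 / 0.67² = 0.1752 / 0.4489 ≈ 0.39 mm.

0.390 mm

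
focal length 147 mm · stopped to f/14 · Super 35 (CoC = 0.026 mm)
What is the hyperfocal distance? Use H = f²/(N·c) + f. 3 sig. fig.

59.5 m

Hyperfocal distance H = f²/(N·c) + f = 147²/(14 × 0.026) + 147 = 21609/0.364 + 147 ≈ 59512.4 mm ≈ 59.5 m.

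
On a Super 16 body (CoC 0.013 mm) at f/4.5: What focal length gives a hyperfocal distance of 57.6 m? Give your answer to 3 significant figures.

58.0 mm

From H = f²/(N·c) + f, with f ≪ H: f ≈ √(H·N·c) = √(57600 × 4.5 × 0.013) = √3369.6 ≈ 58.05 mm.
Exact: f² + N·c·f − N·c·H = 0 ⇒ f = (−N·c + √((N·c)² + 4·N·c·H))/2 = (−0.0585 + √13478)/2 ≈ 58.019 mm ≈ 58.0 mm.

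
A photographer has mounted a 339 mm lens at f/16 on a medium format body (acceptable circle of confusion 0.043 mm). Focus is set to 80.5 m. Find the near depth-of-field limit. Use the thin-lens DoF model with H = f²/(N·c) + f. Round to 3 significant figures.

54.4 m

Hyperfocal distance H = f²/(N·c) + f = 339²/(16 × 0.043) + 339 = 114921/0.688 + 339 ≈ 167375.3 mm ≈ 167.4 m.
Near limit Dn = s·(H − f)/(H + s − 2f) = 80500 × (167375.3 − 339) / (167375.3 + 80500 − 2 × 339) = 80500 × 167036.3 / 247197.3 ≈ 54396 mm ≈ 54.4 m.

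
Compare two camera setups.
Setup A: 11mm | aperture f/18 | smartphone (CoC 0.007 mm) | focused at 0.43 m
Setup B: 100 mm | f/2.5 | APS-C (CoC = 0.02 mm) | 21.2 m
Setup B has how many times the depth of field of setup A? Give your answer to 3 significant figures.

9.76

Setup A: H = 11²/(18×0.007) + 11 ≈ 971.3 mm; DoF = Df − Dn = 762.84 − 299.38 ≈ 463.46 mm.
Setup B: H = 100²/(2.5×0.02) + 100 ≈ 200100.0 mm; DoF = Df − Dn = 23700.4 − 19176.8 ≈ 4523.6 mm.
Ratio = 4523.6 / 463.46 ≈ 9.76.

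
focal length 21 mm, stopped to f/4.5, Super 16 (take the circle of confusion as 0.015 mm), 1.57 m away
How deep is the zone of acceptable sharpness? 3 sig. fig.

0.789 m

Hyperfocal distance H = f²/(N·c) + f = 21²/(4.5 × 0.015) + 21 = 441/0.0675 + 21 ≈ 6554.3 mm ≈ 6.554 m.
Near limit Dn = s·(H − f)/(H + s − 2f) = 1570 × (6554.3 − 21) / (6554.3 + 1570 − 2 × 21) = 1570 × 6533.3 / 8082.3 ≈ 1269.11 mm.
Far limit Df = s·(H − f)/(H − s) = 1570 × (6554.3 − 21) / (6554.3 − 1570) = 1570 × 6533.3 / 4984.3 ≈ 2057.91 mm.
Depth of field = Df − Dn = 2057.91 − 1269.11 ≈ 788.80 mm ≈ 0.789 m.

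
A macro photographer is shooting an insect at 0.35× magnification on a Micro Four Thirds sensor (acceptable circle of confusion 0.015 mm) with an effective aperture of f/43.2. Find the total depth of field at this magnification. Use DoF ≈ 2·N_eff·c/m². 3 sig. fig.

10.6 mm

At magnification m, DoF ≈ 2·N_eff·c/m² = 2 × 43.2 × 0.015 / 0.35² = 1.296 / 0.1225 ≈ 10.6 mm.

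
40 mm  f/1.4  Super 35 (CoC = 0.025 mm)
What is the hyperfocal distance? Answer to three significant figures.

45.8 m

Hyperfocal distance H = f²/(N·c) + f = 40²/(1.4 × 0.025) + 40 = 1600/0.035 + 40 ≈ 45754.3 mm ≈ 45.8 m.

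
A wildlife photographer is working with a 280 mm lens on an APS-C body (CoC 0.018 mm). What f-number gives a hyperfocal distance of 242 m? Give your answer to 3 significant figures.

Rearrange H = f²/(N·c) + f for N: N = f² / ((H − f)·c).
N = 280² / ((242000 − 280) × 0.018) = 78400 / 4351 ≈ 18.

f/18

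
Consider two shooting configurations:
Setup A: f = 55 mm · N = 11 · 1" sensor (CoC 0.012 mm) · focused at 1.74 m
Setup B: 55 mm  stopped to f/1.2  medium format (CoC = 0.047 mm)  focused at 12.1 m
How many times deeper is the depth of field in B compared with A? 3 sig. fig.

Setup A: H = 55²/(11×0.012) + 55 ≈ 22971.7 mm; DoF = Df − Dn = 1878.09 − 1620.83 ≈ 257.26 mm.
Setup B: H = 55²/(1.2×0.047) + 55 ≈ 53689.8 mm; DoF = Df − Dn = 15604.3 − 9881.0 ≈ 5723.3 mm.
Ratio = 5723.3 / 257.26 ≈ 22.2.

22.2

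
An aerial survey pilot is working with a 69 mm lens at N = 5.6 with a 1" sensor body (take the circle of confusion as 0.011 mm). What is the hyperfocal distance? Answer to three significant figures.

77.4 m

Hyperfocal distance H = f²/(N·c) + f = 69²/(5.6 × 0.011) + 69 = 4761/0.0616 + 69 ≈ 77358.0 mm ≈ 77.4 m.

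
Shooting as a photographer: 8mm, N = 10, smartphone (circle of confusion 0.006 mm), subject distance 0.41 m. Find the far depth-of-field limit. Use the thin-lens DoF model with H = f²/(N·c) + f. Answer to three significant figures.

Hyperfocal distance H = f²/(N·c) + f = 8²/(10 × 0.006) + 8 = 64/0.06 + 8 ≈ 1074.7 mm ≈ 1.075 m.
Far limit Df = s·(H − f)/(H − s) = 410 × (1074.7 − 8) / (1074.7 − 410) = 410 × 1066.7 / 664.7 ≈ 657.97 mm ≈ 0.658 m.

0.658 m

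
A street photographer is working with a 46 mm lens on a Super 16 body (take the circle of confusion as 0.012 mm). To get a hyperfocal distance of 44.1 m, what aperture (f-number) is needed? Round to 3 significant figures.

f/4

Rearrange H = f²/(N·c) + f for N: N = f² / ((H − f)·c).
N = 46² / ((44100 − 46) × 0.012) = 2116 / 528.6 ≈ 4.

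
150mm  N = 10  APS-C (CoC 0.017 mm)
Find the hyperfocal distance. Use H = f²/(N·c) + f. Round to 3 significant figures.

133 m

Hyperfocal distance H = f²/(N·c) + f = 150²/(10 × 0.017) + 150 = 22500/0.17 + 150 ≈ 132502.9 mm ≈ 133 m.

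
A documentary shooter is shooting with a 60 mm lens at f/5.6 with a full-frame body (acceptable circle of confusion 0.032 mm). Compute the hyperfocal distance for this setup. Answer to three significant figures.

20.1 m

Hyperfocal distance H = f²/(N·c) + f = 60²/(5.6 × 0.032) + 60 = 3600/0.1792 + 60 ≈ 20149.3 mm ≈ 20.1 m.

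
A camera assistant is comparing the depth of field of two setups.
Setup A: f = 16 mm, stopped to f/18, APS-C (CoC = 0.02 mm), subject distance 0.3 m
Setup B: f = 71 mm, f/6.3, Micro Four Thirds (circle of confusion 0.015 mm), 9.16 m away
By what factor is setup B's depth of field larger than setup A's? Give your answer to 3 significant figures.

11.3

Setup A: H = 16²/(18×0.02) + 16 ≈ 727.1 mm; DoF = Df − Dn = 499.48 − 214.38 ≈ 285.10 mm.
Setup B: H = 71²/(6.3×0.015) + 71 ≈ 53414.9 mm; DoF = Df − Dn = 11041.3 − 7826.5 ≈ 3214.8 mm.
Ratio = 3214.8 / 285.10 ≈ 11.3.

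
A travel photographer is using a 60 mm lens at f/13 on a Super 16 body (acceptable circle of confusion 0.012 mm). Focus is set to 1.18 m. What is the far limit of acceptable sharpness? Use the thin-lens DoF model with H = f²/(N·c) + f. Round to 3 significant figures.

Hyperfocal distance H = f²/(N·c) + f = 60²/(13 × 0.012) + 60 = 3600/0.156 + 60 ≈ 23136.9 mm ≈ 23.14 m.
Far limit Df = s·(H − f)/(H − s) = 1180 × (23136.9 − 60) / (23136.9 − 1180) = 1180 × 23076.9 / 21956.9 ≈ 1240.2 mm ≈ 1.24 m.

1.24 m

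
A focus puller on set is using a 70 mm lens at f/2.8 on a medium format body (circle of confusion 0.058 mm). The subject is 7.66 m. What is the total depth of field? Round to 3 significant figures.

Hyperfocal distance H = f²/(N·c) + f = 70²/(2.8 × 0.058) + 70 = 4900/0.1624 + 70 ≈ 30242.4 mm ≈ 30.24 m.
Near limit Dn = s·(H − f)/(H + s − 2f) = 7660 × (30242.4 − 70) / (30242.4 + 7660 − 2 × 70) = 7660 × 30172.4 / 37762.4 ≈ 6120.4 mm.
Far limit Df = s·(H − f)/(H − s) = 7660 × (30242.4 − 70) / (30242.4 − 7660) = 7660 × 30172.4 / 22582.4 ≈ 10234.5 mm.
Depth of field = Df − Dn = 10234.5 − 6120.4 ≈ 4114.1 mm ≈ 4.11 m.

4.11 m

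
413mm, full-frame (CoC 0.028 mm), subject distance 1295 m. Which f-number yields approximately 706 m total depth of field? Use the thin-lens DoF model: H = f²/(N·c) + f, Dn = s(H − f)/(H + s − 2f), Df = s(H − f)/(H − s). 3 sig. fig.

Write h = H − f = f²/(N·c). The thin-lens limits are Dn = s·h/(h + (s−f)) and Df = s·h/(h − (s−f)), so DoF = Df − Dn = 2·s·(s−f)·h / (h² − (s−f)²).
That is a quadratic in h: DoF·h² − 2·s·(s−f)·h − DoF·(s−f)² = 0 ⇒ h = (s−f)·(s + √(s² + DoF²)) / DoF = 1294587 × (1295000 + √(1295000² + 706000²)) / 706000 = 1294587 × (1295000 + 1474944) / 706000 ≈ 5079227 mm.
Then N = f²/(c·h) = 413² / (0.028 × 5079227) = 170569 / 142218 ≈ 1.20.

f/1.20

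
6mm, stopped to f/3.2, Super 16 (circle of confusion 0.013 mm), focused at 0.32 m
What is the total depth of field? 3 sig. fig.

267 mm

Hyperfocal distance H = f²/(N·c) + f = 6²/(3.2 × 0.013) + 6 = 36/0.0416 + 6 ≈ 871.4 mm ≈ 0.871 m.
Near limit Dn = s·(H − f)/(H + s − 2f) = 320 × (871.4 − 6) / (871.4 + 320 − 2 × 6) = 320 × 865.4 / 1179.4 ≈ 234.80 mm.
Far limit Df = s·(H − f)/(H − s) = 320 × (871.4 − 6) / (871.4 − 320) = 320 × 865.4 / 551.4 ≈ 502.23 mm.
Depth of field = Df − Dn = 502.23 − 234.80 ≈ 267.43 mm.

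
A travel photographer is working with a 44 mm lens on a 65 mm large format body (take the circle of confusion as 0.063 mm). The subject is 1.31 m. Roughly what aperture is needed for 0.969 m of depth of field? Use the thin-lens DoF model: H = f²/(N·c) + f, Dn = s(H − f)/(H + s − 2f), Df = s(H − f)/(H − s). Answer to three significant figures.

Write h = H − f = f²/(N·c). The thin-lens limits are Dn = s·h/(h + (s−f)) and Df = s·h/(h − (s−f)), so DoF = Df − Dn = 2·s·(s−f)·h / (h² − (s−f)²).
That is a quadratic in h: DoF·h² − 2·s·(s−f)·h − DoF·(s−f)² = 0 ⇒ h = (s−f)·(s + √(s² + DoF²)) / DoF = 1266 × (1310 + √(1310² + 969²)) / 969 = 1266 × (1310 + 1629.44) / 969 ≈ 3840.4 mm.
Then N = f²/(c·h) = 44² / (0.063 × 3840.4) = 1936 / 241.94 ≈ 8.

f/8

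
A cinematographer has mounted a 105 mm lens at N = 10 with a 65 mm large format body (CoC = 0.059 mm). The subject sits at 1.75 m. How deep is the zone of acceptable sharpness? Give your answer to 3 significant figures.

311 mm

Hyperfocal distance H = f²/(N·c) + f = 105²/(10 × 0.059) + 105 = 11025/0.59 + 105 ≈ 18791.4 mm ≈ 18.79 m.
Near limit Dn = s·(H − f)/(H + s − 2f) = 1750 × (18791.4 − 105) / (18791.4 + 1750 − 2 × 105) = 1750 × 18686.4 / 20331.4 ≈ 1608.41 mm.
Far limit Df = s·(H − f)/(H − s) = 1750 × (18791.4 − 105) / (18791.4 − 1750) = 1750 × 18686.4 / 17041.4 ≈ 1918.93 mm.
Depth of field = Df − Dn = 1918.93 − 1608.41 ≈ 310.52 mm.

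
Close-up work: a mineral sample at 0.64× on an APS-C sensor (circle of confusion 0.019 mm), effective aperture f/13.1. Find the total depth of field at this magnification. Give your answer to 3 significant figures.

At magnification m, DoF ≈ 2·N_eff·c/m² = 2 × 13.1 × 0.019 / 0.64² = 0.4978 / 0.4096 ≈ 1.22 mm.

1.22 mm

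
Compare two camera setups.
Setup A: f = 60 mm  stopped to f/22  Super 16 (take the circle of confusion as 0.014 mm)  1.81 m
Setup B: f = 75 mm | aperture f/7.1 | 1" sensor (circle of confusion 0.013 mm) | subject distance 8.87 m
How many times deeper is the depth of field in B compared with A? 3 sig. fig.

Setup A: H = 60²/(22×0.014) + 60 ≈ 11748.3 mm; DoF = Df − Dn = 2128.72 − 1574.29 ≈ 554.43 mm.
Setup B: H = 75²/(7.1×0.013) + 75 ≈ 61017.6 mm; DoF = Df − Dn = 10366.0 − 7751.4 ≈ 2614.6 mm.
Ratio = 2614.6 / 554.43 ≈ 4.72.

4.72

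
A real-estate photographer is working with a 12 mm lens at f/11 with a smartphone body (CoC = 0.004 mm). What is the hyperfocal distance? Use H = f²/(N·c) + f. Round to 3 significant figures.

3.28 m

Hyperfocal distance H = f²/(N·c) + f = 12²/(11 × 0.004) + 12 = 144/0.044 + 12 ≈ 3284.7 mm ≈ 3.28 m.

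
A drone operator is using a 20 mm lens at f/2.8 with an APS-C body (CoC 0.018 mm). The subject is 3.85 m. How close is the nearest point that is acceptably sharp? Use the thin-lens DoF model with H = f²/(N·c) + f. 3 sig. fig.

2.60 m

Hyperfocal distance H = f²/(N·c) + f = 20²/(2.8 × 0.018) + 20 = 400/0.0504 + 20 ≈ 7956.5 mm ≈ 7.957 m.
Near limit Dn = s·(H − f)/(H + s − 2f) = 3850 × (7956.5 − 20) / (7956.5 + 3850 − 2 × 20) = 3850 × 7936.5 / 11766.5 ≈ 2596.8 mm ≈ 2.60 m.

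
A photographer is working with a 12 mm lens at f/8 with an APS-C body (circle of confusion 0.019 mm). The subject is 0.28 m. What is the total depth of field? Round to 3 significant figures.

172 mm

Hyperfocal distance H = f²/(N·c) + f = 12²/(8 × 0.019) + 12 = 144/0.152 + 12 ≈ 959.4 mm ≈ 0.959 m.
Near limit Dn = s·(H − f)/(H + s − 2f) = 280 × (959.4 − 12) / (959.4 + 280 − 2 × 12) = 280 × 947.4 / 1215.4 ≈ 218.26 mm.
Far limit Df = s·(H − f)/(H − s) = 280 × (959.4 − 12) / (959.4 − 280) = 280 × 947.4 / 679.4 ≈ 390.46 mm.
Depth of field = Df − Dn = 390.46 − 218.26 ≈ 172.20 mm.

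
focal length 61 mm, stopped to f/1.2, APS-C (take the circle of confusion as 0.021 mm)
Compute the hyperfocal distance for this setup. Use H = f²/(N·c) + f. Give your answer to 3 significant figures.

Hyperfocal distance H = f²/(N·c) + f = 61²/(1.2 × 0.021) + 61 = 3721/0.0252 + 61 ≈ 147719.7 mm ≈ 148 m.

148 m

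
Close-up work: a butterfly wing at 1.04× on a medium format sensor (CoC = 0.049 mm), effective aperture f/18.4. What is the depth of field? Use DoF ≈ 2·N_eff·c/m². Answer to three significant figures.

1.67 mm

At magnification m, DoF ≈ 2·N_eff·c/m² = 2 × 18.4 × 0.049 / 1.04² = 1.803 / 1.082 ≈ 1.67 mm.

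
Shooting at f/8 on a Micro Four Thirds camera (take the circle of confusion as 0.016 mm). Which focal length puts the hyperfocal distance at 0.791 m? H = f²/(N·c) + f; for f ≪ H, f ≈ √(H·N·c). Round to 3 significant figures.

10.0 mm

From H = f²/(N·c) + f, with f ≪ H: f ≈ √(H·N·c) = √(791 × 8 × 0.016) = √101.25 ≈ 10.06 mm.
Exact: f² + N·c·f − N·c·H = 0 ⇒ f = (−N·c + √((N·c)² + 4·N·c·H))/2 = (−0.128 + √405.01)/2 ≈ 9.9984 mm ≈ 10.0 mm.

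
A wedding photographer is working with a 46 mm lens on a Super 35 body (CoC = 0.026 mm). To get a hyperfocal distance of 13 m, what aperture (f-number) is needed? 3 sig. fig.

f/6.28

Rearrange H = f²/(N·c) + f for N: N = f² / ((H − f)·c).
N = 46² / ((13000 − 46) × 0.026) = 2116 / 336.8 ≈ 6.28.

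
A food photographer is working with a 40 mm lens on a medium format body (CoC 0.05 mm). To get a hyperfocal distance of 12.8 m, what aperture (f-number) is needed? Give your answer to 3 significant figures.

Rearrange H = f²/(N·c) + f for N: N = f² / ((H − f)·c).
N = 40² / ((12800 − 40) × 0.05) = 1600 / 638.0 ≈ 2.51.

f/2.51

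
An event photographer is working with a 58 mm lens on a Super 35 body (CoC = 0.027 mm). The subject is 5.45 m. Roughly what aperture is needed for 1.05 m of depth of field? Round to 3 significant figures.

f/2.21

Write h = H − f = f²/(N·c). The thin-lens limits are Dn = s·h/(h + (s−f)) and Df = s·h/(h − (s−f)), so DoF = Df − Dn = 2·s·(s−f)·h / (h² − (s−f)²).
That is a quadratic in h: DoF·h² − 2·s·(s−f)·h − DoF·(s−f)² = 0 ⇒ h = (s−f)·(s + √(s² + DoF²)) / DoF = 5392 × (5450 + √(5450² + 1050²)) / 1050 = 5392 × (5450 + 5550.23) / 1050 ≈ 56489 mm.
Then N = f²/(c·h) = 58² / (0.027 × 56489) = 3364 / 1525.2 ≈ 2.21.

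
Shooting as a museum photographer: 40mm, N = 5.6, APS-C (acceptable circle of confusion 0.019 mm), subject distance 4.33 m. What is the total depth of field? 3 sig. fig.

2.69 m

Hyperfocal distance H = f²/(N·c) + f = 40²/(5.6 × 0.019) + 40 = 1600/0.1064 + 40 ≈ 15077.6 mm ≈ 15.08 m.
Near limit Dn = s·(H − f)/(H + s − 2f) = 4330 × (15077.6 − 40) / (15077.6 + 4330 − 2 × 40) = 4330 × 15037.6 / 19327.6 ≈ 3368.9 mm.
Far limit Df = s·(H − f)/(H − s) = 4330 × (15077.6 − 40) / (15077.6 − 4330) = 4330 × 15037.6 / 10747.6 ≈ 6058.4 mm.
Depth of field = Df − Dn = 6058.4 − 3368.9 ≈ 2689.5 mm ≈ 2.69 m.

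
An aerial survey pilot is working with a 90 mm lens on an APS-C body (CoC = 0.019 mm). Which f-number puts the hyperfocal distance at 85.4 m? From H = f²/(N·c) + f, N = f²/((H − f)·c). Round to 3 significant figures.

f/5

Rearrange H = f²/(N·c) + f for N: N = f² / ((H − f)·c).
N = 90² / ((85400 − 90) × 0.019) = 8100 / 1621 ≈ 5.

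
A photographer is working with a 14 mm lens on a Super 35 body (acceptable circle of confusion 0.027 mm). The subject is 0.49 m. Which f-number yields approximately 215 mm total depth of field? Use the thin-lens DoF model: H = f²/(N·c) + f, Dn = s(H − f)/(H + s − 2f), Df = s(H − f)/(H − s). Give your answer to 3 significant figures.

f/3.20

Write h = H − f = f²/(N·c). The thin-lens limits are Dn = s·h/(h + (s−f)) and Df = s·h/(h − (s−f)), so DoF = Df − Dn = 2·s·(s−f)·h / (h² − (s−f)²).
That is a quadratic in h: DoF·h² − 2·s·(s−f)·h − DoF·(s−f)² = 0 ⇒ h = (s−f)·(s + √(s² + DoF²)) / DoF = 476 × (490 + √(490² + 215²)) / 215 = 476 × (490 + 535.093) / 215 ≈ 2269.5 mm.
Then N = f²/(c·h) = 14² / (0.027 × 2269.5) = 196 / 61.277 ≈ 3.20.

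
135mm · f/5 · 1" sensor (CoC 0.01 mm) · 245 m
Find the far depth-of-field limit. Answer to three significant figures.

Hyperfocal distance H = f²/(N·c) + f = 135²/(5 × 0.01) + 135 = 18225/0.05 + 135 ≈ 364635.0 mm ≈ 364.6 m.
Far limit Df = s·(H − f)/(H − s) = 245000 × (364635.0 − 135) / (364635.0 − 245000) = 245000 × 364500.0 / 119635.0 ≈ 746458 mm ≈ 746 m.

746 m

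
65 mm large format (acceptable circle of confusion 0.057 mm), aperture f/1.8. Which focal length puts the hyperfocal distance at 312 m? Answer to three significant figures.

179 mm

From H = f²/(N·c) + f, with f ≪ H: f ≈ √(H·N·c) = √(312000 × 1.8 × 0.057) = √32011 ≈ 178.9 mm.
The +f correction barely moves this — solving exactly, f² + N·c·f − N·c·H = 0 ⇒ f = (−N·c + √((N·c)² + 4·N·c·H))/2 = (−0.1026 + √128045)/2 ≈ 178.87 mm, so f ≈ 179 mm.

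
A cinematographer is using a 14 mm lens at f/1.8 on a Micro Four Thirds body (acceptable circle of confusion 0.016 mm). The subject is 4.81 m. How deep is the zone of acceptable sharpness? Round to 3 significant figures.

13.5 m

Hyperfocal distance H = f²/(N·c) + f = 14²/(1.8 × 0.016) + 14 = 196/0.0288 + 14 ≈ 6819.6 mm ≈ 6.820 m.
Near limit Dn = s·(H − f)/(H + s − 2f) = 4810 × (6819.6 − 14) / (6819.6 + 4810 − 2 × 14) = 4810 × 6805.6 / 11601.6 ≈ 2822 mm.
Far limit Df = s·(H − f)/(H − s) = 4810 × (6819.6 − 14) / (6819.6 − 4810) = 4810 × 6805.6 / 2009.6 ≈ 16290 mm.
Depth of field = Df − Dn = 16290 − 2822 ≈ 13468 mm ≈ 13.5 m.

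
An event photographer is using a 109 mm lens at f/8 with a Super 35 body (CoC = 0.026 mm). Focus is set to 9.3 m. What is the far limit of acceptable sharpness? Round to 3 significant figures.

Hyperfocal distance H = f²/(N·c) + f = 109²/(8 × 0.026) + 109 = 11881/0.208 + 109 ≈ 57229.2 mm ≈ 57.23 m.
Far limit Df = s·(H − f)/(H − s) = 9300 × (57229.2 − 109) / (57229.2 − 9300) = 9300 × 57120.2 / 47929.2 ≈ 11083 mm ≈ 11.1 m.

11.1 m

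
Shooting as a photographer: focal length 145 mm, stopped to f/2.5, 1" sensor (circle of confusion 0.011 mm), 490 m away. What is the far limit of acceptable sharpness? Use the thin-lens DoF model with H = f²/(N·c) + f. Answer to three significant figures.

Hyperfocal distance H = f²/(N·c) + f = 145²/(2.5 × 0.011) + 145 = 21025/0.0275 + 145 ≈ 764690.5 mm ≈ 764.7 m.
Far limit Df = s·(H − f)/(H − s) = 490000 × (764690.5 − 145) / (764690.5 − 490000) = 490000 × 764545.5 / 274690.5 ≈ 1363816 mm ≈ 1360 m.

1360 m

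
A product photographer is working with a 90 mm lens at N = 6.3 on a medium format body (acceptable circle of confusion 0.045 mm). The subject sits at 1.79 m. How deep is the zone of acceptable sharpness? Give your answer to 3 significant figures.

214 mm

Hyperfocal distance H = f²/(N·c) + f = 90²/(6.3 × 0.045) + 90 = 8100/0.2835 + 90 ≈ 28661.4 mm ≈ 28.66 m.
Near limit Dn = s·(H − f)/(H + s − 2f) = 1790 × (28661.4 − 90) / (28661.4 + 1790 − 2 × 90) = 1790 × 28571.4 / 30271.4 ≈ 1689.48 mm.
Far limit Df = s·(H − f)/(H − s) = 1790 × (28661.4 − 90) / (28661.4 − 1790) = 1790 × 28571.4 / 26871.4 ≈ 1903.24 mm.
Depth of field = Df − Dn = 1903.24 − 1689.48 ≈ 213.76 mm.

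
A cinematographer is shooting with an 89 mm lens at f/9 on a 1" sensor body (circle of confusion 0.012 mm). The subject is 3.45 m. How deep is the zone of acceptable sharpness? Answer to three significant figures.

317 mm

Hyperfocal distance H = f²/(N·c) + f = 89²/(9 × 0.012) + 89 = 7921/0.108 + 89 ≈ 73431.6 mm ≈ 73.43 m.
Near limit Dn = s·(H − f)/(H + s − 2f) = 3450 × (73431.6 − 89) / (73431.6 + 3450 − 2 × 89) = 3450 × 73342.6 / 76703.6 ≈ 3298.83 mm.
Far limit Df = s·(H − f)/(H − s) = 3450 × (73431.6 − 89) / (73431.6 − 3450) = 3450 × 73342.6 / 69981.6 ≈ 3615.69 mm.
Depth of field = Df − Dn = 3615.69 − 3298.83 ≈ 316.86 mm.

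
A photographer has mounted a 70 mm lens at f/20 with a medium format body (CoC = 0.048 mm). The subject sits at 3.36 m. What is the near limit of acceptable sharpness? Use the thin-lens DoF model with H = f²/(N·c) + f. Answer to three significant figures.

Hyperfocal distance H = f²/(N·c) + f = 70²/(20 × 0.048) + 70 = 4900/0.96 + 70 ≈ 5174.2 mm ≈ 5.174 m.
Near limit Dn = s·(H − f)/(H + s − 2f) = 3360 × (5174.2 − 70) / (5174.2 + 3360 − 2 × 70) = 3360 × 5104.2 / 8394.2 ≈ 2043.1 mm ≈ 2.04 m.

2.04 m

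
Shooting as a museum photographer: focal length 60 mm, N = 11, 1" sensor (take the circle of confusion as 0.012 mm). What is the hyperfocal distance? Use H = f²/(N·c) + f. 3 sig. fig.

Hyperfocal distance H = f²/(N·c) + f = 60²/(11 × 0.012) + 60 = 3600/0.132 + 60 ≈ 27332.7 mm ≈ 27.3 m.

27.3 m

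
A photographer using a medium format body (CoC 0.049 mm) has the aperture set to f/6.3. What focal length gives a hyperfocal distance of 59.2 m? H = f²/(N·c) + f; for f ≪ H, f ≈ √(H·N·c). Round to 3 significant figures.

135 mm

From H = f²/(N·c) + f, with f ≪ H: f ≈ √(H·N·c) = √(59200 × 6.3 × 0.049) = √18275 ≈ 135.2 mm.
The +f correction barely moves this — solving exactly, f² + N·c·f − N·c·H = 0 ⇒ f = (−N·c + √((N·c)² + 4·N·c·H))/2 = (−0.3087 + √73100)/2 ≈ 135.03 mm, so f ≈ 135 mm.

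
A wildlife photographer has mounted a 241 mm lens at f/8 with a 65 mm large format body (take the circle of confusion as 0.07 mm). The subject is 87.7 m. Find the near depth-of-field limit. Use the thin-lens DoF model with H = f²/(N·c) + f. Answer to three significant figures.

47.6 m

Hyperfocal distance H = f²/(N·c) + f = 241²/(8 × 0.07) + 241 = 58081/0.56 + 241 ≈ 103957.1 mm ≈ 104.0 m.
Near limit Dn = s·(H − f)/(H + s − 2f) = 87700 × (103957.1 − 241) / (103957.1 + 87700 − 2 × 241) = 87700 × 103716.1 / 191175.1 ≈ 47579 mm ≈ 47.6 m.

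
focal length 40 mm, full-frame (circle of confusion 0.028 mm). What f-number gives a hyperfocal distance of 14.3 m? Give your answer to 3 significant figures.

Rearrange H = f²/(N·c) + f for N: N = f² / ((H − f)·c).
N = 40² / ((14300 − 40) × 0.028) = 1600 / 399.3 ≈ 4.01.

f/4.01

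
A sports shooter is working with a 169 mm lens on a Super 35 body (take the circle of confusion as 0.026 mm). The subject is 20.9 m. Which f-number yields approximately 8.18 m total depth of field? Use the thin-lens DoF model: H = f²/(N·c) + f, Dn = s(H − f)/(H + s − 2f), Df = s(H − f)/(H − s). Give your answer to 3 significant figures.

f/10

Write h = H − f = f²/(N·c). The thin-lens limits are Dn = s·h/(h + (s−f)) and Df = s·h/(h − (s−f)), so DoF = Df − Dn = 2·s·(s−f)·h / (h² − (s−f)²).
That is a quadratic in h: DoF·h² − 2·s·(s−f)·h − DoF·(s−f)² = 0 ⇒ h = (s−f)·(s + √(s² + DoF²)) / DoF = 20731 × (20900 + √(20900² + 8180²)) / 8180 = 20731 × (20900 + 22443.8) / 8180 ≈ 109848 mm.
Then N = f²/(c·h) = 169² / (0.026 × 109848) = 28561 / 2856.1 ≈ 10.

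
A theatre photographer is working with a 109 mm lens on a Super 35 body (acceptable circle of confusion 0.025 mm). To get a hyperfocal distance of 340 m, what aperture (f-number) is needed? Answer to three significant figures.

Rearrange H = f²/(N·c) + f for N: N = f² / ((H − f)·c).
N = 109² / ((340000 − 109) × 0.025) = 11881 / 8497 ≈ 1.40.

f/1.40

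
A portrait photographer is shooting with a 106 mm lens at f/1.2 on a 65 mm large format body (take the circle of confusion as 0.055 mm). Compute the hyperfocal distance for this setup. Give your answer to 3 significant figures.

170 m

Hyperfocal distance H = f²/(N·c) + f = 106²/(1.2 × 0.055) + 106 = 11236/0.066 + 106 ≈ 170348.4 mm ≈ 170 m.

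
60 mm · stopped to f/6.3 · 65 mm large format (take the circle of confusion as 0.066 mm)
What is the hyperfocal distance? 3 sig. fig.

Hyperfocal distance H = f²/(N·c) + f = 60²/(6.3 × 0.066) + 60 = 3600/0.4158 + 60 ≈ 8718.0 mm ≈ 8.72 m.

8.72 m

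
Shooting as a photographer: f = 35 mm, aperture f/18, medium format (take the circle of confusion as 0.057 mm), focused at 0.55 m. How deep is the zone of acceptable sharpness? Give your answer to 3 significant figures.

Hyperfocal distance H = f²/(N·c) + f = 35²/(18 × 0.057) + 35 = 1225/1.026 + 35 ≈ 1229.0 mm ≈ 1.229 m.
Near limit Dn = s·(H − f)/(H + s − 2f) = 550 × (1229.0 − 35) / (1229.0 + 550 − 2 × 35) = 550 × 1194.0 / 1709.0 ≈ 384.26 mm.
Far limit Df = s·(H − f)/(H − s) = 550 × (1229.0 − 35) / (1229.0 − 550) = 550 × 1194.0 / 679.0 ≈ 967.18 mm.
Depth of field = Df − Dn = 967.18 − 384.26 ≈ 582.92 mm ≈ 0.583 m.

0.583 m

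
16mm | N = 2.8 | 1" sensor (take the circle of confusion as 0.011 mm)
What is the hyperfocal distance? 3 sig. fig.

Hyperfocal distance H = f²/(N·c) + f = 16²/(2.8 × 0.011) + 16 = 256/0.0308 + 16 ≈ 8327.7 mm ≈ 8.33 m.

8.33 m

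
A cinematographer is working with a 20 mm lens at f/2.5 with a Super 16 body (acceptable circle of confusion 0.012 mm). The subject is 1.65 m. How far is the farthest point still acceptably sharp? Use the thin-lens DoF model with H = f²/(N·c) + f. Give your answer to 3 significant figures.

1.88 m

Hyperfocal distance H = f²/(N·c) + f = 20²/(2.5 × 0.012) + 20 = 400/0.03 + 20 ≈ 13353.3 mm ≈ 13.35 m.
Far limit Df = s·(H − f)/(H − s) = 1650 × (13353.3 − 20) / (13353.3 − 1650) = 1650 × 13333.3 / 11703.3 ≈ 1879.8 mm ≈ 1.88 m.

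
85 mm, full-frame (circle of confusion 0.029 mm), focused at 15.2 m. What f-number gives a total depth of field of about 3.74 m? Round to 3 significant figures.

f/2.00

Write h = H − f = f²/(N·c). The thin-lens limits are Dn = s·h/(h + (s−f)) and Df = s·h/(h − (s−f)), so DoF = Df − Dn = 2·s·(s−f)·h / (h² − (s−f)²).
That is a quadratic in h: DoF·h² − 2·s·(s−f)·h − DoF·(s−f)² = 0 ⇒ h = (s−f)·(s + √(s² + DoF²)) / DoF = 15115 × (15200 + √(15200² + 3740²)) / 3740 = 15115 × (15200 + 15653.4) / 3740 ≈ 124692 mm.
Then N = f²/(c·h) = 85² / (0.029 × 124692) = 7225 / 3616.1 ≈ 2.00.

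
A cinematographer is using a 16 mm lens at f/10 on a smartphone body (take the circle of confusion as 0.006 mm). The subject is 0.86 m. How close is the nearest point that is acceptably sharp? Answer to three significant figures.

Hyperfocal distance H = f²/(N·c) + f = 16²/(10 × 0.006) + 16 = 256/0.06 + 16 ≈ 4282.7 mm ≈ 4.283 m.
Near limit Dn = s·(H − f)/(H + s − 2f) = 860 × (4282.7 − 16) / (4282.7 + 860 − 2 × 16) = 860 × 4266.7 / 5110.7 ≈ 717.98 mm ≈ 0.718 m.

0.718 m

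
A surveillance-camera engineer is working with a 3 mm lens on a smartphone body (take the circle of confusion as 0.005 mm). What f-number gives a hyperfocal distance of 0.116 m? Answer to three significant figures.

f/15.9

Rearrange H = f²/(N·c) + f for N: N = f² / ((H − f)·c).
N = 3² / ((116 − 3) × 0.005) = 9 / 0.5650 ≈ 15.9.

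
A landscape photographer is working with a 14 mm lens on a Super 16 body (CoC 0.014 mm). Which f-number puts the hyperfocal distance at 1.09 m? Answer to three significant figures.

f/13

Rearrange H = f²/(N·c) + f for N: N = f² / ((H − f)·c).
N = 14² / ((1090 − 14) × 0.014) = 196 / 15.06 ≈ 13.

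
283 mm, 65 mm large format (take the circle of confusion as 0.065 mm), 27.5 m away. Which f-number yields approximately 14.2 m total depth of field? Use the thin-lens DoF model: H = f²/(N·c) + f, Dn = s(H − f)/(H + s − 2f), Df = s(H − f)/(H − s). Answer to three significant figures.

f/11

Write h = H − f = f²/(N·c). The thin-lens limits are Dn = s·h/(h + (s−f)) and Df = s·h/(h − (s−f)), so DoF = Df − Dn = 2·s·(s−f)·h / (h² − (s−f)²).
That is a quadratic in h: DoF·h² − 2·s·(s−f)·h − DoF·(s−f)² = 0 ⇒ h = (s−f)·(s + √(s² + DoF²)) / DoF = 27217 × (27500 + √(27500² + 14200²)) / 14200 = 27217 × (27500 + 30949.8) / 14200 ≈ 112030 mm.
Then N = f²/(c·h) = 283² / (0.065 × 112030) = 80089 / 7282.0 ≈ 11.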